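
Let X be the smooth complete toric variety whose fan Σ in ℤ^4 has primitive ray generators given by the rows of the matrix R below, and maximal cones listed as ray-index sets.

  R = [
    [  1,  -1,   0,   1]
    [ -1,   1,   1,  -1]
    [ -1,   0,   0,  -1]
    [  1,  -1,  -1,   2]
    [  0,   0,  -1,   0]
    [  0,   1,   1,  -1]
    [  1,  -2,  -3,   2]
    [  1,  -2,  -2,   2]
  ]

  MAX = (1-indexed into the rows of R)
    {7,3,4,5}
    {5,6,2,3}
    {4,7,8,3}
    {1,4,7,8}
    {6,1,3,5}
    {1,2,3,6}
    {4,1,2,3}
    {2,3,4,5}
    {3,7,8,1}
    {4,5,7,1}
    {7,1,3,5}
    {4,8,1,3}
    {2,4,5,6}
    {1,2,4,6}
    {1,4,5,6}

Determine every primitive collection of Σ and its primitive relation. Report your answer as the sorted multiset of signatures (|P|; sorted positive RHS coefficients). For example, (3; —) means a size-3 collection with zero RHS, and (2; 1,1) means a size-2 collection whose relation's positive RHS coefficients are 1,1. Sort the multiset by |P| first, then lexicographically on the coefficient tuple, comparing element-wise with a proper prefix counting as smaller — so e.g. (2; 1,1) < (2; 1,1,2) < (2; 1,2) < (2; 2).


Primitive collections (9):

  P = {5,8}:  v_{5} + v_{8} = v_{7}  ⇒ sig = (2; 1)
  P = {2,8}:  v_{2} + v_{8} = v_{3} + v_{4}  ⇒ sig = (2; 1,1)
  P = {6,8}:  v_{6} + v_{8} = v_{1} + v_{5}  ⇒ sig = (2; 1,1)
  P = {2,7}:  v_{2} + v_{7} = v_{3} + v_{4} + v_{5}  ⇒ sig = (2; 1,1,1)
  P = {6,7}:  v_{6} + v_{7} = v_{1} + 2·v_{5}  ⇒ sig = (2; 1,2)
  P = {1,2,5}:  v_{1} + v_{2} + v_{5} = 0  ⇒ sig = (3; —)
  P = {3,4,6}:  v_{3} + v_{4} + v_{6} = 0  ⇒ sig = (3; —)
  P = {1,3,4,5}:  v_{1} + v_{3} + v_{4} + v_{5} = v_{8}  ⇒ sig = (4; 1)
  P = {1,3,4,7}:  v_{1} + v_{3} + v_{4} + v_{7} = 2·v_{8}  ⇒ sig = (4; 2)

Hence PRS(X_Σ) =
    (2; 1)
    (2; 1,1)
    (2; 1,1)
    (2; 1,1,1)
    (2; 1,2)
    (3; —)
    (3; —)
    (4; 1)
    (4; 2)


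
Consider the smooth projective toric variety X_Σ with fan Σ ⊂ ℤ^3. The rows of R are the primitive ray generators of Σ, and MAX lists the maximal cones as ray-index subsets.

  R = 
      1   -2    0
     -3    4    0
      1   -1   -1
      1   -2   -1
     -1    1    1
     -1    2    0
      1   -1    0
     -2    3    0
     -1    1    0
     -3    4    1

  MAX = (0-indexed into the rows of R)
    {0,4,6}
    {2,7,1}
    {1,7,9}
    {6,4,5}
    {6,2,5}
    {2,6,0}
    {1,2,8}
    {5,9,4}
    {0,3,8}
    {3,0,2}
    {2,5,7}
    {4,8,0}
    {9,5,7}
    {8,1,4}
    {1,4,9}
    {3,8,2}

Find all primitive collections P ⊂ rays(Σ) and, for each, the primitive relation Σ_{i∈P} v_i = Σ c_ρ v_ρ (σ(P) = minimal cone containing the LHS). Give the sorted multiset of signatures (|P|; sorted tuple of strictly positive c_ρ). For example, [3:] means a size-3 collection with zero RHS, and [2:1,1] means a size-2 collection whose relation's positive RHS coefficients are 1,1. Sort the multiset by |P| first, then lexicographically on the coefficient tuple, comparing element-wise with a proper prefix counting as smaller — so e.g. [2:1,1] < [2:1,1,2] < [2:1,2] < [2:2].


22 minimal non-faces of Δ(Σ) (on 10 rays):

  P = {0,5}:  v_{0} + v_{5} = 0 — sig = [2:]
  P = {2,4}:  v_{2} + v_{4} = 0 — sig = [2:]
  P = {6,8}:  v_{6} + v_{8} = 0 — sig = [2:]
  P = {0,7}:  v_{0} + v_{7} = v_{8} — sig = [2:1]
  P = {1,6}:  v_{1} + v_{6} = v_{7} — sig = [2:1]
  P = {2,9}:  v_{2} + v_{9} = v_{7} — sig = [2:1]
  P = {4,7}:  v_{4} + v_{7} = v_{9} — sig = [2:1]
  P = {5,8}:  v_{5} + v_{8} = v_{7} — sig = [2:1]
  P = {6,7}:  v_{6} + v_{7} = v_{5} — sig = [2:1]
  P = {7,8}:  v_{7} + v_{8} = v_{1} — sig = [2:1]
  P = {0,9}:  v_{0} + v_{9} = v_{4} + v_{8} — sig = [2:1,1]
  P = {3,4}:  v_{3} + v_{4} = v_{0} + v_{8} — sig = [2:1,1]
  P = {3,5}:  v_{3} + v_{5} = v_{2} + v_{8} — sig = [2:1,1]
  P = {3,6}:  v_{3} + v_{6} = v_{0} + v_{2} — sig = [2:1,1]
  P = {6,9}:  v_{6} + v_{9} = v_{4} + v_{5} — sig = [2:1,1]
  P = {8,9}:  v_{8} + v_{9} = v_{1} + v_{4} — sig = [2:1,1]
  P = {3,7}:  v_{3} + v_{7} = v_{2} + 2·v_{8} — sig = [2:1,2]
  P = {1,3}:  v_{1} + v_{3} = v_{2} + 3·v_{8} — sig = [2:1,3]
  P = {0,1}:  v_{0} + v_{1} = 2·v_{8} — sig = [2:2]
  P = {1,5}:  v_{1} + v_{5} = 2·v_{7} — sig = [2:2]
  P = {3,9}:  v_{3} + v_{9} = 2·v_{8} — sig = [2:2]
  P = {0,2,8}:  v_{0} + v_{2} + v_{8} = v_{3} — sig = [3:1]

so the primitive-relation signature multiset is
[[2:], [2:], [2:], [2:1], [2:1], [2:1], [2:1], [2:1], [2:1], [2:1], [2:1,1], [2:1,1], [2:1,1], [2:1,1], [2:1,1], [2:1,1], [2:1,2], [2:1,3], [2:2], [2:2], [2:2], [3:1]]


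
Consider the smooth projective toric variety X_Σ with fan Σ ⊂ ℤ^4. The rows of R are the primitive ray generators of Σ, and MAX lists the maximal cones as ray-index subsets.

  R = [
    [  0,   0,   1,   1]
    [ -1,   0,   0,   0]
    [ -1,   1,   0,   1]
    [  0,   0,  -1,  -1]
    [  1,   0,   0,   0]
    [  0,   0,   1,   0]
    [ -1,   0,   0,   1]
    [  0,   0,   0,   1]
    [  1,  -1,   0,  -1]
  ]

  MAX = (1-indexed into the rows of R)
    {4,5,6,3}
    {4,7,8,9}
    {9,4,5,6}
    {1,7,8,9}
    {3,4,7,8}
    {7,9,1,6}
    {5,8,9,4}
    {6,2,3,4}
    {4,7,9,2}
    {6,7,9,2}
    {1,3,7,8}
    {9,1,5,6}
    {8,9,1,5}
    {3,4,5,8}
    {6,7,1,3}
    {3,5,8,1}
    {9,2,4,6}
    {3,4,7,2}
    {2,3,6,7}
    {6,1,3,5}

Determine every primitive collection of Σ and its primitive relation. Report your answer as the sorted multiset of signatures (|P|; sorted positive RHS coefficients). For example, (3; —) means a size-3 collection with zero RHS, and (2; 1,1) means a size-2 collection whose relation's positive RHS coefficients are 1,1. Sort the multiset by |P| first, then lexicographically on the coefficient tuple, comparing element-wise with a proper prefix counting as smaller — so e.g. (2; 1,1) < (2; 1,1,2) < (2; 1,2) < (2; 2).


Primitive collections (8):

  {1,4}:  v_{1} + v_{4} = 0  ⇒ sig = (2; —)
  {2,5}:  v_{2} + v_{5} = 0  ⇒ sig = (2; —)
  {3,9}:  v_{3} + v_{9} = 0  ⇒ sig = (2; —)
  {2,8}:  v_{2} + v_{8} = v_{7}  ⇒ sig = (2; 1)
  {5,7}:  v_{5} + v_{7} = v_{8}  ⇒ sig = (2; 1)
  {6,8}:  v_{6} + v_{8} = v_{1}  ⇒ sig = (2; 1)
  {1,2}:  v_{1} + v_{2} = v_{6} + v_{7}  ⇒ sig = (2; 1,1)
  {4,6,7}:  v_{4} + v_{6} + v_{7} = v_{2}  ⇒ sig = (3; 1)

Hence PRS(X_Σ) =
[(2; —), (2; —), (2; —), (2; 1), (2; 1), (2; 1), (2; 1,1), (3; 1)]


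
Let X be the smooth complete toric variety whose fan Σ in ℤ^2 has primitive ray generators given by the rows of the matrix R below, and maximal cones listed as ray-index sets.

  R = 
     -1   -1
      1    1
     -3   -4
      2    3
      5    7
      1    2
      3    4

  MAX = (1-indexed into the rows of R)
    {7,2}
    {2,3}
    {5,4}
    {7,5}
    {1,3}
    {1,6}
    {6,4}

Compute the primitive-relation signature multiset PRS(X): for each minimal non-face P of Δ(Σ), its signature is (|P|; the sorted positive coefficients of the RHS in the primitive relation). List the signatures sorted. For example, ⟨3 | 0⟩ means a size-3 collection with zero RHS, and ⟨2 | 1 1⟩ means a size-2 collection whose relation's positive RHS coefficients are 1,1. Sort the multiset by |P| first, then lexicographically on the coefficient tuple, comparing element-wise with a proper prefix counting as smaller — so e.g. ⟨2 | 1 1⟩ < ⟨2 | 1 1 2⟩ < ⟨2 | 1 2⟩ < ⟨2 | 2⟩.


14 minimal non-faces of Δ(Σ) (on 7 rays):

  {1,2}:  v_{1} + v_{2} = 0 — sig = ⟨2 | 0⟩
  {3,7}:  v_{3} + v_{7} = 0 — sig = ⟨2 | 0⟩
  {1,4}:  v_{1} + v_{4} = v_{6} — sig = ⟨2 | 1⟩
  {1,7}:  v_{1} + v_{7} = v_{4} — sig = ⟨2 | 1⟩
  {2,4}:  v_{2} + v_{4} = v_{7} — sig = ⟨2 | 1⟩
  {2,6}:  v_{2} + v_{6} = v_{4} — sig = ⟨2 | 1⟩
  {3,4}:  v_{3} + v_{4} = v_{1} — sig = ⟨2 | 1⟩
  {3,5}:  v_{3} + v_{5} = v_{4} — sig = ⟨2 | 1⟩
  {4,7}:  v_{4} + v_{7} = v_{5} — sig = ⟨2 | 1⟩
  {1,5}:  v_{1} + v_{5} = 2·v_{4} — sig = ⟨2 | 2⟩
  {2,5}:  v_{2} + v_{5} = 2·v_{7} — sig = ⟨2 | 2⟩
  {3,6}:  v_{3} + v_{6} = 2·v_{1} — sig = ⟨2 | 2⟩
  {6,7}:  v_{6} + v_{7} = 2·v_{4} — sig = ⟨2 | 2⟩
  {5,6}:  v_{5} + v_{6} = 3·v_{4} — sig = ⟨2 | 3⟩

Sorted signature multiset PRS(X):
{ ⟨2 | 0⟩ ×2,  ⟨2 | 1⟩ ×7,  ⟨2 | 2⟩ ×4,  ⟨2 | 3⟩ }


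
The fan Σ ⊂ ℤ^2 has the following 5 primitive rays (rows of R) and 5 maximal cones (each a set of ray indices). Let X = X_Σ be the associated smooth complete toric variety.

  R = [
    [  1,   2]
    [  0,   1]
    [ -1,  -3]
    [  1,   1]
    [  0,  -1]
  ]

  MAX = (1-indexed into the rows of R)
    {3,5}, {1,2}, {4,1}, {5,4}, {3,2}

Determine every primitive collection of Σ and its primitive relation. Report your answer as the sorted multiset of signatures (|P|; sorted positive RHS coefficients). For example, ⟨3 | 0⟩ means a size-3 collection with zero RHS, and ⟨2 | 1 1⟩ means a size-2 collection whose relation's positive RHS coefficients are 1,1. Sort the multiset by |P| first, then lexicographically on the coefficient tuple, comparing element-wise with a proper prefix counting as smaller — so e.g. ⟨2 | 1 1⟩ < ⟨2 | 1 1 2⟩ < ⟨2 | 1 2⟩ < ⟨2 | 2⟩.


Δ(Σ) — 5 vertices, 5 min non-faces:

  P = {2,5}:  v_{2} + v_{5} = 0  ⇒ sig = ⟨2 | 0⟩
  P = {1,3}:  v_{1} + v_{3} = v_{5}  ⇒ sig = ⟨2 | 1⟩
  P = {1,5}:  v_{1} + v_{5} = v_{4}  ⇒ sig = ⟨2 | 1⟩
  P = {2,4}:  v_{2} + v_{4} = v_{1}  ⇒ sig = ⟨2 | 1⟩
  P = {3,4}:  v_{3} + v_{4} = 2·v_{5}  ⇒ sig = ⟨2 | 2⟩

Sorted signature multiset PRS(X):
    ⟨2 | 0⟩
    ⟨2 | 1⟩
    ⟨2 | 1⟩
    ⟨2 | 1⟩
    ⟨2 | 2⟩


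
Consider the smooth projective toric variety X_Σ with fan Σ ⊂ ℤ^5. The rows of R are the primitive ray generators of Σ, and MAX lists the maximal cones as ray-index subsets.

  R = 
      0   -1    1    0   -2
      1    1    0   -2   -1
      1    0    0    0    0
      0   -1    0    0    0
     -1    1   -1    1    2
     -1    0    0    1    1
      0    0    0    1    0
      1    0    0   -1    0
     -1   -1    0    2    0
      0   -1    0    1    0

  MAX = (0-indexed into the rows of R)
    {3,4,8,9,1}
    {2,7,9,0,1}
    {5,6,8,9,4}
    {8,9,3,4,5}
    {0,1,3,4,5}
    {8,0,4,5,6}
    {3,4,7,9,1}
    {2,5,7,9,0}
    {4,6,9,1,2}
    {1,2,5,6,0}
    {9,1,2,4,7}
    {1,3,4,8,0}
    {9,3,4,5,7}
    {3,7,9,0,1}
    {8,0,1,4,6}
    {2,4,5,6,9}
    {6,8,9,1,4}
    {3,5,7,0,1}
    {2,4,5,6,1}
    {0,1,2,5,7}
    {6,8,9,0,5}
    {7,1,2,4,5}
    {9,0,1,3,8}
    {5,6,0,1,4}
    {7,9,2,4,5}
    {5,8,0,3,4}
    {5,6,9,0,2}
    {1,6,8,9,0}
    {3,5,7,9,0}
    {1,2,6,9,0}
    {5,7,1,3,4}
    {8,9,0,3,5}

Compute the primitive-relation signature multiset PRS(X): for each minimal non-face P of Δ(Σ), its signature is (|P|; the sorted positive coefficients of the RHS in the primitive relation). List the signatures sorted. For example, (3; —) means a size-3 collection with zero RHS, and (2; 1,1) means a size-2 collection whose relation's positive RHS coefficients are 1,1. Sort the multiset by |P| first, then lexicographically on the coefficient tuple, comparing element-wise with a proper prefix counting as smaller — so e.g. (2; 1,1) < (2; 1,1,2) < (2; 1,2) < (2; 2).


Primitive collections (10):

  • {3,6}:  v_{3} + v_{6} = v_{9}  so sig = (2; 1)
  • {6,7}:  v_{6} + v_{7} = v_{2}  so sig = (2; 1)
  • {7,8}:  v_{7} + v_{8} = v_{9}  so sig = (2; 1)
  • {2,3}:  v_{2} + v_{3} = v_{7} + v_{9}  so sig = (2; 1,1)
  • {2,8}:  v_{2} + v_{8} = v_{6} + v_{9}  so sig = (2; 1,1)
  • {0,4,7}:  v_{0} + v_{4} + v_{7} = 0  so sig = (3; —)
  • {1,5,9}:  v_{1} + v_{5} + v_{9} = 0  so sig = (3; —)
  • {0,2,4}:  v_{0} + v_{2} + v_{4} = v_{6}  so sig = (3; 1)
  • {0,4,9}:  v_{0} + v_{4} + v_{9} = v_{8}  so sig = (3; 1)
  • {1,5,8}:  v_{1} + v_{5} + v_{8} = v_{0} + v_{4}  so sig = (3; 1,1)

so the primitive-relation signature multiset is
{ (2; 1) ×3,  (2; 1,1) ×2,  (3; —) ×2,  (3; 1) ×2,  (3; 1,1) }


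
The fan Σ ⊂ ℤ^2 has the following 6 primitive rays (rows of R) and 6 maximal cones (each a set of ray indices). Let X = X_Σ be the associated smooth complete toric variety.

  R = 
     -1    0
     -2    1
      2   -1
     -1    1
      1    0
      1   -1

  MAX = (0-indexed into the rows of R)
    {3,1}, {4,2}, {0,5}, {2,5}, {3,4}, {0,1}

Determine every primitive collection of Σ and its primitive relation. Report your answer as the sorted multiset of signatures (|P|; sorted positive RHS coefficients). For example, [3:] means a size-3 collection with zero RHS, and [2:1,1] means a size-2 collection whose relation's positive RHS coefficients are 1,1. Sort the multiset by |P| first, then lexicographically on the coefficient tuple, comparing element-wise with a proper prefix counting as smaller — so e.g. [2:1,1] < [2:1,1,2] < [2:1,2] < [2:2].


|primitive collections| = 9. Relations:

  • {0,4}:  v_{0} + v_{4} = 0 — sig = [2:]
  • {1,2}:  v_{1} + v_{2} = 0 — sig = [2:]
  • {3,5}:  v_{3} + v_{5} = 0 — sig = [2:]
  • {0,2}:  v_{0} + v_{2} = v_{5} — sig = [2:1]
  • {0,3}:  v_{0} + v_{3} = v_{1} — sig = [2:1]
  • {1,4}:  v_{1} + v_{4} = v_{3} — sig = [2:1]
  • {1,5}:  v_{1} + v_{5} = v_{0} — sig = [2:1]
  • {2,3}:  v_{2} + v_{3} = v_{4} — sig = [2:1]
  • {4,5}:  v_{4} + v_{5} = v_{2} — sig = [2:1]

so the primitive-relation signature multiset is
[[2:], [2:], [2:], [2:1], [2:1], [2:1], [2:1], [2:1], [2:1]]


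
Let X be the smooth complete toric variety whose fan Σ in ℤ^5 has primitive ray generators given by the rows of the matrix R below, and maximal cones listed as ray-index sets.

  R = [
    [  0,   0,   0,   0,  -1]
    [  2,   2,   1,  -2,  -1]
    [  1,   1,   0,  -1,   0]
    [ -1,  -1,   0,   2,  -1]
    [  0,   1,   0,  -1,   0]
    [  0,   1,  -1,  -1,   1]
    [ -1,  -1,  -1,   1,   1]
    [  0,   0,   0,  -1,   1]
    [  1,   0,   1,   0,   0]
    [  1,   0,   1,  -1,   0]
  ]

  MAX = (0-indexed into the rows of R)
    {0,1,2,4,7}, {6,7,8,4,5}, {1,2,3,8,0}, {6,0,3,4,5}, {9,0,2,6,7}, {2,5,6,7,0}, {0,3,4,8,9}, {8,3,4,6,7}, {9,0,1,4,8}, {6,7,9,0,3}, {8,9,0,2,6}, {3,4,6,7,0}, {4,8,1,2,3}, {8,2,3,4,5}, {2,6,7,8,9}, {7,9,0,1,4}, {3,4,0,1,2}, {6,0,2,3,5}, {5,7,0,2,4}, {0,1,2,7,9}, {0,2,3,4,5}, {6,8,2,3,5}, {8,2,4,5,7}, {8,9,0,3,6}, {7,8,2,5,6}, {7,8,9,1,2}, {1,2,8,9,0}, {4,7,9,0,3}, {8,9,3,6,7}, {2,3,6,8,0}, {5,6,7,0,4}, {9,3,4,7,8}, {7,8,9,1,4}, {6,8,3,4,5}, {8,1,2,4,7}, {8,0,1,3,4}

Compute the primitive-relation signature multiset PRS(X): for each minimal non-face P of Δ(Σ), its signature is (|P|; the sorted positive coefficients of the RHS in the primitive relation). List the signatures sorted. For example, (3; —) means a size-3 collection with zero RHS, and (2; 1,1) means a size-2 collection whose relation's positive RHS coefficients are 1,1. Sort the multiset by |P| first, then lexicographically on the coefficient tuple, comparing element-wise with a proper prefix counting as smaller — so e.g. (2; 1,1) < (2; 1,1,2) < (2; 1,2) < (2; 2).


|primitive collections| = 15. Relations:

  P={1,6}:  v_{1} + v_{6} = v_{2} — sig = (2; 1)
  P={5,9}:  v_{5} + v_{9} = v_{2} + v_{7} — sig = (2; 1,1)
  P={1,5}:  v_{1} + v_{5} = 2·v_{2} + v_{4} — sig = (2; 1,2)
  P={2,3,7}:  v_{2} + v_{3} + v_{7} = 0 — sig = (3; —)
  P={0,5,8}:  v_{0} + v_{5} + v_{8} = v_{2} — sig = (3; 1)
  P={0,7,8}:  v_{0} + v_{7} + v_{8} = v_{9} — sig = (3; 1)
  P={2,4,6}:  v_{2} + v_{4} + v_{6} = v_{5} — sig = (3; 1)
  P={4,6,9}:  v_{4} + v_{6} + v_{9} = v_{7} — sig = (3; 1)
  P={2,3,9}:  v_{2} + v_{3} + v_{9} = v_{0} + v_{8} — sig = (3; 1,1)
  P={2,4,9}:  v_{2} + v_{4} + v_{9} = v_{1} + v_{7} — sig = (3; 1,1)
  P={3,5,7}:  v_{3} + v_{5} + v_{7} = v_{4} + v_{6} — sig = (3; 1,1)
  P={1,3,7}:  v_{1} + v_{3} + v_{7} = v_{0} + v_{4} + v_{8} — sig = (3; 1,1,1)
  P={1,3,9}:  v_{1} + v_{3} + v_{9} = 2·v_{0} + v_{4} + 2·v_{8} — sig = (3; 1,2,2)
  P={0,4,6,8}:  v_{0} + v_{4} + v_{6} + v_{8} = 0 — sig = (4; —)
  P={0,2,4,8}:  v_{0} + v_{2} + v_{4} + v_{8} = v_{1} — sig = (4; 1)

Hence PRS(X_Σ) =
    |P|=2: 3 collections, coeffs (1), (1,1), (1,2)
    |P|=3: 10 collections, coeffs (), (1), (1), (1), (1), (1,1), (1,1), (1,1), (1,1,1), (1,2,2)
    |P|=4: 2 collections, coeffs (), (1)


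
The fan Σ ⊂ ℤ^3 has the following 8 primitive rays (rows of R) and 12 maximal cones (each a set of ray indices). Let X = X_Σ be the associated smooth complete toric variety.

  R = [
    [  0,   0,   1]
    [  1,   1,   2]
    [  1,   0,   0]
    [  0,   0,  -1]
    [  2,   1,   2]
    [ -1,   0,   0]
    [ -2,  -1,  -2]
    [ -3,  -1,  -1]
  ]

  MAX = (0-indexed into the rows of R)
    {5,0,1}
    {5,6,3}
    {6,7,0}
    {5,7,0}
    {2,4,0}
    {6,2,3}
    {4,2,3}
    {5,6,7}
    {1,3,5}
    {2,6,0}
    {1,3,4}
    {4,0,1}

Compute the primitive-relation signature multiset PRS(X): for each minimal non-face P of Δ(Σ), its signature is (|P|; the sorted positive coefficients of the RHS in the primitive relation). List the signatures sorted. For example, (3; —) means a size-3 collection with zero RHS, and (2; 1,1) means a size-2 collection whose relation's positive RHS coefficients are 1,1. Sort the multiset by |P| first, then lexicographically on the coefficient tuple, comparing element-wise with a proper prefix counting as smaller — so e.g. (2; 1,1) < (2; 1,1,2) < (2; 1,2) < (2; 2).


11 minimal non-faces of Δ(Σ) (on 8 rays):

  • {0,3}:  v_{0} + v_{3} = 0  so sig = (2; —)
  • {2,5}:  v_{2} + v_{5} = 0  so sig = (2; —)
  • {4,6}:  v_{4} + v_{6} = 0  so sig = (2; —)
  • {1,2}:  v_{1} + v_{2} = v_{4}  so sig = (2; 1)
  • {1,6}:  v_{1} + v_{6} = v_{5}  so sig = (2; 1)
  • {4,5}:  v_{4} + v_{5} = v_{1}  so sig = (2; 1)
  • {2,7}:  v_{2} + v_{7} = v_{0} + v_{6}  so sig = (2; 1,1)
  • {3,7}:  v_{3} + v_{7} = v_{5} + v_{6}  so sig = (2; 1,1)
  • {4,7}:  v_{4} + v_{7} = v_{0} + v_{5}  so sig = (2; 1,1)
  • {1,7}:  v_{1} + v_{7} = v_{0} + 2·v_{5}  so sig = (2; 1,2)
  • {0,5,6}:  v_{0} + v_{5} + v_{6} = v_{7}  so sig = (3; 1)

Signatures (|P|; sorted positive RHS coefficients), sorted:
    (2; —)
    (2; —)
    (2; —)
    (2; 1)
    (2; 1)
    (2; 1)
    (2; 1,1)
    (2; 1,1)
    (2; 1,1)
    (2; 1,2)
    (3; 1)


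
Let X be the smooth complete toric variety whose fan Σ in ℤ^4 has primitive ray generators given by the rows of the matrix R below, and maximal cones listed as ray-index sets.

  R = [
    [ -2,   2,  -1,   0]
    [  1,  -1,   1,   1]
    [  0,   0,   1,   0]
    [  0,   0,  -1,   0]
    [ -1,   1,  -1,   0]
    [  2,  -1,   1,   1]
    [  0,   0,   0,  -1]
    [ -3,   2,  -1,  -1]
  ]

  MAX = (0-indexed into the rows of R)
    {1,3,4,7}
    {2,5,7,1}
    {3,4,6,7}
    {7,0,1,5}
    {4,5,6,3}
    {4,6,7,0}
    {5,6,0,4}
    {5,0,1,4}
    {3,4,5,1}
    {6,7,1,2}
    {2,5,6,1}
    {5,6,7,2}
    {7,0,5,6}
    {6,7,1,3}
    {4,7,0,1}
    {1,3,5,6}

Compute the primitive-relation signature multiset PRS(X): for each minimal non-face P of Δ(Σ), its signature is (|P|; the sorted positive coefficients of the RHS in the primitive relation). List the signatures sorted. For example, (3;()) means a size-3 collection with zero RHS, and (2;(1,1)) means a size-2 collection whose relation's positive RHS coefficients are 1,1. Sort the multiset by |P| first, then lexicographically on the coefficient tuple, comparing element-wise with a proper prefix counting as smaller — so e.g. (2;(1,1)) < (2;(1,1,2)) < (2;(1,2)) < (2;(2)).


The 9 primitive collections of Σ (r=8, n=4):

  {2,3}:  v_{2} + v_{3} = 0 ; sig = (2;())
  {2,4}:  v_{2} + v_{4} = v_{5} + v_{7} ; sig = (2;(1,1))
  {0,3}:  v_{0} + v_{3} = 2·v_{4} ; sig = (2;(2))
  {0,2}:  v_{0} + v_{2} = 2·v_{5} + 2·v_{7} ; sig = (2;(2,2))
  {1,4,6}:  v_{1} + v_{4} + v_{6} = 0 ; sig = (3;())
  {3,5,7}:  v_{3} + v_{5} + v_{7} = v_{4} ; sig = (3;(1))
  {4,5,7}:  v_{4} + v_{5} + v_{7} = v_{0} ; sig = (3;(1))
  {0,1,6}:  v_{0} + v_{1} + v_{6} = v_{5} + v_{7} ; sig = (3;(1,1))
  {1,5,6,7}:  v_{1} + v_{5} + v_{6} + v_{7} = v_{2} ; sig = (4;(1))

Signatures (|P|; sorted positive RHS coefficients), sorted:
    (2;())
    (2;(1,1))
    (2;(2))
    (2;(2,2))
    (3;())
    (3;(1))
    (3;(1))
    (3;(1,1))
    (4;(1))


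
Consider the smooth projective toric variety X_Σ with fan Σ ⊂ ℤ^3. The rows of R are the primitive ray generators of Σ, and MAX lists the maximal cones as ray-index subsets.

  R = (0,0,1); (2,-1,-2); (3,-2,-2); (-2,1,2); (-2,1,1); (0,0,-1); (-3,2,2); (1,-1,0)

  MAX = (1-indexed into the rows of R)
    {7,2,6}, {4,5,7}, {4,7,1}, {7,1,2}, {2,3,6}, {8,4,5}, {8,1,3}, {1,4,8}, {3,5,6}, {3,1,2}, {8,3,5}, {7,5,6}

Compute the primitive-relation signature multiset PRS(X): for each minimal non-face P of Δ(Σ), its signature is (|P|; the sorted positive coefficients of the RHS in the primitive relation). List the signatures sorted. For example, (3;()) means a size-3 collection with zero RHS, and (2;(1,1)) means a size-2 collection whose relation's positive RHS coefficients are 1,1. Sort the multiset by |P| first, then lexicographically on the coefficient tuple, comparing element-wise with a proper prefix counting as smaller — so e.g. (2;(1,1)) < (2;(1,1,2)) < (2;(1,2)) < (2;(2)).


Σ has 10 primitive collections:

  {1,6}:  v_{1} + v_{6} = 0  →  sig = (2;())
  {2,4}:  v_{2} + v_{4} = 0  →  sig = (2;())
  {3,7}:  v_{3} + v_{7} = 0  →  sig = (2;())
  {1,5}:  v_{1} + v_{5} = v_{4}  →  sig = (2;(1))
  {2,5}:  v_{2} + v_{5} = v_{6}  →  sig = (2;(1))
  {2,8}:  v_{2} + v_{8} = v_{3}  →  sig = (2;(1))
  {3,4}:  v_{3} + v_{4} = v_{8}  →  sig = (2;(1))
  {4,6}:  v_{4} + v_{6} = v_{5}  →  sig = (2;(1))
  {7,8}:  v_{7} + v_{8} = v_{4}  →  sig = (2;(1))
  {6,8}:  v_{6} + v_{8} = v_{3} + v_{5}  →  sig = (2;(1,1))

Sorted signature multiset PRS(X):
    (2;())
    (2;())
    (2;())
    (2;(1))
    (2;(1))
    (2;(1))
    (2;(1))
    (2;(1))
    (2;(1))
    (2;(1,1))


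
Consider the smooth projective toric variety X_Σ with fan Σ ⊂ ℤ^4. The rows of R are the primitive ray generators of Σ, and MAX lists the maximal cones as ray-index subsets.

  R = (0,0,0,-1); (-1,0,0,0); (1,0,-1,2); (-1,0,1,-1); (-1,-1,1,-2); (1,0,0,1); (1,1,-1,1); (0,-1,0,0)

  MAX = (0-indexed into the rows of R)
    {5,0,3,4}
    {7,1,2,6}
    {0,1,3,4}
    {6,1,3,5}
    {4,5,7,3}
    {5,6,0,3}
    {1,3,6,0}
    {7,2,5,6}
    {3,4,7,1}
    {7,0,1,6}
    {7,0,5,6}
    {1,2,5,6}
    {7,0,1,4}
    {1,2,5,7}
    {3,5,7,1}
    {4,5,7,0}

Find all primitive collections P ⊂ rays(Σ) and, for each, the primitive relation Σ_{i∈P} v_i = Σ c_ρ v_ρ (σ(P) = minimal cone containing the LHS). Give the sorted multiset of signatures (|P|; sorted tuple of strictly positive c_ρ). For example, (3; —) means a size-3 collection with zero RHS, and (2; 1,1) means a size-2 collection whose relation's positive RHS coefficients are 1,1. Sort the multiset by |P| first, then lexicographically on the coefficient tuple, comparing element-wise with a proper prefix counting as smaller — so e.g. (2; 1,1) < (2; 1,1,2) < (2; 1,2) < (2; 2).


9 collections generate NE(X_Σ); each relation:

  P = {2,4}:  v_{2} + v_{4} = v_{7} ; sig = (2; 1)
  P = {4,6}:  v_{4} + v_{6} = v_{0} ; sig = (2; 1)
  P = {0,2}:  v_{0} + v_{2} = v_{6} + v_{7} ; sig = (2; 1,1)
  P = {2,3}:  v_{2} + v_{3} = v_{1} + v_{5} ; sig = (2; 1,1)
  P = {0,1,5}:  v_{0} + v_{1} + v_{5} = 0 ; sig = (3; —)
  P = {3,6,7}:  v_{3} + v_{6} + v_{7} = 0 ; sig = (3; —)
  P = {0,3,7}:  v_{0} + v_{3} + v_{7} = v_{4} ; sig = (3; 1)
  P = {1,4,5}:  v_{1} + v_{4} + v_{5} = v_{3} + v_{7} ; sig = (3; 1,1)
  P = {1,5,6,7}:  v_{1} + v_{5} + v_{6} + v_{7} = v_{2} ; sig = (4; 1)

so the primitive-relation signature multiset is
{ (2; 1) ×2,  (2; 1,1) ×2,  (3; —) ×2,  (3; 1),  (3; 1,1),  (4; 1) }


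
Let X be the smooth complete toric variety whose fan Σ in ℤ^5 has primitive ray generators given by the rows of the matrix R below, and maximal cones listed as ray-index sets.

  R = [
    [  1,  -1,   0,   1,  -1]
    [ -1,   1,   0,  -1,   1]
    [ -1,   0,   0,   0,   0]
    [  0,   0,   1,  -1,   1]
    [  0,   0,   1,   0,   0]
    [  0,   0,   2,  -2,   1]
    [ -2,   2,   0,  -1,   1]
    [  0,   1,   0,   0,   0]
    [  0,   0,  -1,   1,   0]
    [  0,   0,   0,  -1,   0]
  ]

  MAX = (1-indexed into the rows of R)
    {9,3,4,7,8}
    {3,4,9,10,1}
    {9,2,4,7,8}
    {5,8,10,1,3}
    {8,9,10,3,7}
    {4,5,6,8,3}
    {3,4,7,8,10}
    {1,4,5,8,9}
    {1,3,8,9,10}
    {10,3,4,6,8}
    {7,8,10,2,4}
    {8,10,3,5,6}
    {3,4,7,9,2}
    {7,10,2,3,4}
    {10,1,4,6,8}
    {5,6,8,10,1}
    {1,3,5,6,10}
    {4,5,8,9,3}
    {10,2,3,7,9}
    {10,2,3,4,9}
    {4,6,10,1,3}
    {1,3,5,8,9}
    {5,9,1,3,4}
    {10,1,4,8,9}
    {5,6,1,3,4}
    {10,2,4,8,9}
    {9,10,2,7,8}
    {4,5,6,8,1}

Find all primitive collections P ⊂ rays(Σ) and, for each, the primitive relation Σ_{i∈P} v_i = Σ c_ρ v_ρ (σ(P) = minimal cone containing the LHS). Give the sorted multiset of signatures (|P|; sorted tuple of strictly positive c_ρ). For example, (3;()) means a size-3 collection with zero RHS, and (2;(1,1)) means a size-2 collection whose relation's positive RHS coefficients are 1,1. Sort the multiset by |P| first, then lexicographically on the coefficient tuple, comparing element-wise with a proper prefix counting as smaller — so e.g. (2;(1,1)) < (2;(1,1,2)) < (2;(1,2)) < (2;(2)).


Primitive collections (14):

  P = {1,2}:  v_{1} + v_{2} = 0 ; sig = (2;())
  P = {6,9}:  v_{6} + v_{9} = v_{4} ; sig = (2;(1))
  P = {1,7}:  v_{1} + v_{7} = v_{3} + v_{8} ; sig = (2;(1,1))
  P = {2,5}:  v_{2} + v_{5} = v_{3} + v_{4} + v_{8} ; sig = (2;(1,1,1))
  P = {2,6}:  v_{2} + v_{6} = v_{3} + 2·v_{4} + v_{8} + v_{10} ; sig = (2;(1,1,1,2))
  P = {5,7}:  v_{5} + v_{7} = 2·v_{3} + v_{4} + 2·v_{8} ; sig = (2;(1,2,2))
  P = {6,7}:  v_{6} + v_{7} = 2·v_{3} + 2·v_{4} + 2·v_{8} + v_{10} ; sig = (2;(1,2,2,2))
  P = {5,9,10}:  v_{5} + v_{9} + v_{10} = 0 ; sig = (3;())
  P = {2,3,8}:  v_{2} + v_{3} + v_{8} = v_{7} ; sig = (3;(1))
  P = {4,5,10}:  v_{4} + v_{5} + v_{10} = v_{6} ; sig = (3;(1))
  P = {1,3,4,8}:  v_{1} + v_{3} + v_{4} + v_{8} = v_{5} ; sig = (4;(1))
  P = {1,3,6,8}:  v_{1} + v_{3} + v_{6} + v_{8} = 2·v_{5} + v_{10} ; sig = (4;(1,2))
  P = {4,7,9,10}:  v_{4} + v_{7} + v_{9} + v_{10} = 2·v_{2} ; sig = (4;(2))
  P = {3,4,8,9,10}:  v_{3} + v_{4} + v_{8} + v_{9} + v_{10} = v_{2} ; sig = (5;(1))

Sorted signature multiset PRS(X):
{ (2;()),  (2;(1)),  (2;(1,1)),  (2;(1,1,1)),  (2;(1,1,1,2)),  (2;(1,2,2)),  (2;(1,2,2,2)),  (3;()),  (3;(1)) ×2,  (4;(1)),  (4;(1,2)),  (4;(2)),  (5;(1)) }


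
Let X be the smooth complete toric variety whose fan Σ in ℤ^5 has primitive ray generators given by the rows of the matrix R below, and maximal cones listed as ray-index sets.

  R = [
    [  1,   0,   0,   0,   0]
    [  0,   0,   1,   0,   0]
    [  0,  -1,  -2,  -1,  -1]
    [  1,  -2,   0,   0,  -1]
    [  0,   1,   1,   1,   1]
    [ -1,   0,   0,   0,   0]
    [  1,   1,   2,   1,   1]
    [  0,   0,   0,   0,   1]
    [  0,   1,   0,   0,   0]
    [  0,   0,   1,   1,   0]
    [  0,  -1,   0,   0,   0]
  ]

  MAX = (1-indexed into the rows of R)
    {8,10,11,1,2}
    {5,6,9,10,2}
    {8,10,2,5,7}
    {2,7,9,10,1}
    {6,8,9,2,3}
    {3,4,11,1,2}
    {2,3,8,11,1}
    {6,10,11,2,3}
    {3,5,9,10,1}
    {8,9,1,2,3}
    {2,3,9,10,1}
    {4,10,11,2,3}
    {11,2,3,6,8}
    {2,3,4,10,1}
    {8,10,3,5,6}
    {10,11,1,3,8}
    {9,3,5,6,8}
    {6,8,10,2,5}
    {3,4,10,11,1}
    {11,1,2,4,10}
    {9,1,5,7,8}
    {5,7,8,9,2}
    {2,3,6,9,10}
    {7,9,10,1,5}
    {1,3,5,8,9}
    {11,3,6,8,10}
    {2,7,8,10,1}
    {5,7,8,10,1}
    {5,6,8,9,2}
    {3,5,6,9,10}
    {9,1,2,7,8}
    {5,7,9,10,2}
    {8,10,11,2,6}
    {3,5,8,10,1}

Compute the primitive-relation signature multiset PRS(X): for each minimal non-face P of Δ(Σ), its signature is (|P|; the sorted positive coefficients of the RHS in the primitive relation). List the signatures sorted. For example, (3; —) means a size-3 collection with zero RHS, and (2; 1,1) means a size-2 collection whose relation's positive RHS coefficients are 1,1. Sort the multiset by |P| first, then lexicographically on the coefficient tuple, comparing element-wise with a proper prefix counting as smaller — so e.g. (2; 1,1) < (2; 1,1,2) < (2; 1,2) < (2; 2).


16 minimal non-faces of Δ(Σ) (on 11 rays):

  • {1,6}:  v_{1} + v_{6} = 0  ⟹  sig = (2; —)
  • {9,11}:  v_{9} + v_{11} = 0  ⟹  sig = (2; —)
  • {3,7}:  v_{3} + v_{7} = v_{1}  ⟹  sig = (2; 1)
  • {5,11}:  v_{5} + v_{11} = v_{8} + v_{10}  ⟹  sig = (2; 1,1)
  • {6,7}:  v_{6} + v_{7} = v_{2} + v_{5}  ⟹  sig = (2; 1,1)
  • {4,5}:  v_{4} + v_{5} = v_{1} + v_{10} + v_{11}  ⟹  sig = (2; 1,1,1)
  • {4,6}:  v_{4} + v_{6} = v_{2} + v_{3} + v_{10} + v_{11}  ⟹  sig = (2; 1,1,1,1)
  • {4,9}:  v_{4} + v_{9} = v_{1} + v_{2} + v_{3} + v_{10}  ⟹  sig = (2; 1,1,1,1)
  • {7,11}:  v_{7} + v_{11} = v_{1} + v_{2} + v_{8} + v_{10}  ⟹  sig = (2; 1,1,1,1)
  • {4,7}:  v_{4} + v_{7} = 2·v_{1} + v_{2} + v_{10} + v_{11}  ⟹  sig = (2; 1,1,1,2)
  • {4,8}:  v_{4} + v_{8} = v_{1} + 2·v_{11}  ⟹  sig = (2; 1,2)
  • {2,3,5}:  v_{2} + v_{3} + v_{5} = 0  ⟹  sig = (3; —)
  • {1,2,5}:  v_{1} + v_{2} + v_{5} = v_{7}  ⟹  sig = (3; 1)
  • {8,9,10}:  v_{8} + v_{9} + v_{10} = v_{5}  ⟹  sig = (3; 1)
  • {2,3,8,10}:  v_{2} + v_{3} + v_{8} + v_{10} = v_{11}  ⟹  sig = (4; 1)
  • {1,2,3,10,11}:  v_{1} + v_{2} + v_{3} + v_{10} + v_{11} = v_{4}  ⟹  sig = (5; 1)

so the primitive-relation signature multiset is
[(2; —), (2; —), (2; 1), (2; 1,1), (2; 1,1), (2; 1,1,1), (2; 1,1,1,1), (2; 1,1,1,1), (2; 1,1,1,1), (2; 1,1,1,2), (2; 1,2), (3; —), (3; 1), (3; 1), (4; 1), (5; 1)]


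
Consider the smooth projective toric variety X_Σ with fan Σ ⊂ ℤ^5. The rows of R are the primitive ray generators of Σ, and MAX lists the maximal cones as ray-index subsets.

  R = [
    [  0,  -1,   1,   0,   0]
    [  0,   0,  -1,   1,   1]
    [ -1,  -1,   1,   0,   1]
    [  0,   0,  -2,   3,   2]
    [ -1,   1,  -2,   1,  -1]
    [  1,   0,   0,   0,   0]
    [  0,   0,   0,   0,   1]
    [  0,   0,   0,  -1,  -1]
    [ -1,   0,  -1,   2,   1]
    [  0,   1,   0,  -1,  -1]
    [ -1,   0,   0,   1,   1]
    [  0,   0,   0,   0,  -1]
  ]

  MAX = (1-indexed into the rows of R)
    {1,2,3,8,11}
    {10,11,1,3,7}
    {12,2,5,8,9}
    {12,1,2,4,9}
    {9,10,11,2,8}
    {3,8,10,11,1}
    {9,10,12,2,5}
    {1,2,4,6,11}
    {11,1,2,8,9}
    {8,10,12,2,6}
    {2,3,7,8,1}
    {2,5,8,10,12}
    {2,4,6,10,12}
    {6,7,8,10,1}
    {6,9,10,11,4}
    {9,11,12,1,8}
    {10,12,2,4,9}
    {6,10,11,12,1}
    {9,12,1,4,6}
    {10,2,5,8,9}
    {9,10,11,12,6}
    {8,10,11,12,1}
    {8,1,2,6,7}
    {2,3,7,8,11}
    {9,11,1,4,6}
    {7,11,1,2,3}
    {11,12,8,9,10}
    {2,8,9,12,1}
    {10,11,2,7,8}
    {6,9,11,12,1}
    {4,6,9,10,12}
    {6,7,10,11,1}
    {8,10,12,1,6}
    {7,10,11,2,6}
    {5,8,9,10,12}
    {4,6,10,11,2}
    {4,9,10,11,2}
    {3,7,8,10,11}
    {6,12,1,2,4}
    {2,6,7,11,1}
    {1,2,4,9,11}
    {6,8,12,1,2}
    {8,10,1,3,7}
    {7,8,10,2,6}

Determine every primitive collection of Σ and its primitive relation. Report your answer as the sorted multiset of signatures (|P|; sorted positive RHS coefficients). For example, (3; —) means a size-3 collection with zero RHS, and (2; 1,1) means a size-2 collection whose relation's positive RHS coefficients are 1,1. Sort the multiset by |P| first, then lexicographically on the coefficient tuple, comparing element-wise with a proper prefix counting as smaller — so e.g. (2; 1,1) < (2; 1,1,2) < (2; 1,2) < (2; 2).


25 collections generate NE(X_Σ); each relation:

  P={7,12}:  v_{7} + v_{12} = 0  ⇒ sig = (2; —)
  P={3,6}:  v_{3} + v_{6} = v_{1} + v_{7}  ⇒ sig = (2; 1,1)
  P={7,9}:  v_{7} + v_{9} = v_{2} + v_{11}  ⇒ sig = (2; 1,1)
  P={1,5}:  v_{1} + v_{5} = v_{8} + v_{9} + v_{12}  ⇒ sig = (2; 1,1,1)
  P={3,12}:  v_{3} + v_{12} = v_{1} + v_{8} + v_{11}  ⇒ sig = (2; 1,1,1)
  P={5,7}:  v_{5} + v_{7} = v_{2} + v_{8} + v_{9} + v_{10}  ⇒ sig = (2; 1,1,1,1)
  P={3,9}:  v_{3} + v_{9} = v_{1} + v_{2} + v_{8} + 2·v_{11}  ⇒ sig = (2; 1,1,1,2)
  P={3,4}:  v_{3} + v_{4} = v_{1} + 2·v_{2} + v_{11}  ⇒ sig = (2; 1,1,2)
  P={3,5}:  v_{3} + v_{5} = 2·v_{8} + v_{9} + v_{11}  ⇒ sig = (2; 1,1,2)
  P={4,7}:  v_{4} + v_{7} = 2·v_{2} + v_{6} + v_{11}  ⇒ sig = (2; 1,1,2)
  P={5,11}:  v_{5} + v_{11} = v_{8} + 2·v_{9} + v_{10}  ⇒ sig = (2; 1,1,2)
  P={4,5}:  v_{4} + v_{5} = 3·v_{2} + v_{9} + v_{10} + 2·v_{12}  ⇒ sig = (2; 1,1,2,3)
  P={4,8}:  v_{4} + v_{8} = 2·v_{2} + v_{12}  ⇒ sig = (2; 1,2)
  P={5,6}:  v_{5} + v_{6} = 2·v_{2} + v_{10} + 2·v_{12}  ⇒ sig = (2; 1,2,2)
  P={1,2,10}:  v_{1} + v_{2} + v_{10} = 0  ⇒ sig = (3; —)
  P={6,8,11}:  v_{6} + v_{8} + v_{11} = 0  ⇒ sig = (3; —)
  P={2,6,9}:  v_{2} + v_{6} + v_{9} = v_{4}  ⇒ sig = (3; 1)
  P={2,11,12}:  v_{2} + v_{11} + v_{12} = v_{9}  ⇒ sig = (3; 1)
  P={1,4,10}:  v_{1} + v_{4} + v_{10} = v_{6} + v_{9}  ⇒ sig = (3; 1,1)
  P={1,9,10}:  v_{1} + v_{9} + v_{10} = v_{11} + v_{12}  ⇒ sig = (3; 1,1)
  P={6,8,9}:  v_{6} + v_{8} + v_{9} = v_{2} + v_{12}  ⇒ sig = (3; 1,1)
  P={2,3,10}:  v_{2} + v_{3} + v_{10} = v_{7} + v_{8} + v_{11}  ⇒ sig = (3; 1,1,1)
  P={4,11,12}:  v_{4} + v_{11} + v_{12} = v_{6} + 2·v_{9}  ⇒ sig = (3; 1,2)
  P={1,7,8,11}:  v_{1} + v_{7} + v_{8} + v_{11} = v_{3}  ⇒ sig = (4; 1)
  P={2,8,9,10,12}:  v_{2} + v_{8} + v_{9} + v_{10} + v_{12} = v_{5}  ⇒ sig = (5; 1)

Signatures (|P|; sorted positive RHS coefficients), sorted:
{ (2; —),  (2; 1,1) ×2,  (2; 1,1,1) ×2,  (2; 1,1,1,1),  (2; 1,1,1,2),  (2; 1,1,2) ×4,  (2; 1,1,2,3),  (2; 1,2),  (2; 1,2,2),  (3; —) ×2,  (3; 1) ×2,  (3; 1,1) ×3,  (3; 1,1,1),  (3; 1,2),  (4; 1),  (5; 1) }


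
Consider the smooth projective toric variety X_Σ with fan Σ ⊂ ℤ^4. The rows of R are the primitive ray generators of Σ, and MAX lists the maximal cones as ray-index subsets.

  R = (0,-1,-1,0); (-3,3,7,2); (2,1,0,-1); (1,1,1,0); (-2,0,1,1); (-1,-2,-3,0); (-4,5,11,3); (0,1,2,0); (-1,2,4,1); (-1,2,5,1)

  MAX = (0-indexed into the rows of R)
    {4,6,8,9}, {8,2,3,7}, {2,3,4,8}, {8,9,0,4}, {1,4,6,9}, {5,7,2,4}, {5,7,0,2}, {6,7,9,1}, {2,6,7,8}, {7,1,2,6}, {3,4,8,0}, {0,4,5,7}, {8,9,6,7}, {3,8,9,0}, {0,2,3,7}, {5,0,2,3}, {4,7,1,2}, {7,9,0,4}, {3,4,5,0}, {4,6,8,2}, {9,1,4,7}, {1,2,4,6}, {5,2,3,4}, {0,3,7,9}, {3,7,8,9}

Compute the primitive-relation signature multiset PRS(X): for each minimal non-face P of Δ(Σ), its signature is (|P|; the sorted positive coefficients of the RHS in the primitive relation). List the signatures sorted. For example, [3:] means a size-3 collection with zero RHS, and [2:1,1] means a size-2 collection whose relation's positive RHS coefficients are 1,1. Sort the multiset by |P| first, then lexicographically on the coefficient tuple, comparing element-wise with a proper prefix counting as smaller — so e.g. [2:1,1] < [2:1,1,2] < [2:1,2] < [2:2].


Minimal non-faces — 18 found among 10 rays, 25 max cones:

  • {1,8}:  v_{1} + v_{8} = v_{6}  so sig = [2:1]
  • {5,8}:  v_{5} + v_{8} = v_{4}  so sig = [2:1]
  • {0,1}:  v_{0} + v_{1} = v_{4} + v_{9}  so sig = [2:1,1]
  • {5,6}:  v_{5} + v_{6} = v_{1} + v_{4}  so sig = [2:1,1]
  • {0,6}:  v_{0} + v_{6} = v_{4} + v_{8} + v_{9}  so sig = [2:1,1,1]
  • {5,9}:  v_{5} + v_{9} = v_{0} + v_{4} + v_{7}  so sig = [2:1,1,1]
  • {1,5}:  v_{1} + v_{5} = 2·v_{4} + v_{7}  so sig = [2:1,2]
  • {2,9}:  v_{2} + v_{9} = v_{3} + 2·v_{7}  so sig = [2:1,2]
  • {1,3}:  v_{1} + v_{3} = 2·v_{8}  so sig = [2:2]
  • {3,6}:  v_{3} + v_{6} = 3·v_{8}  so sig = [2:3]
  • {0,2,4}:  v_{0} + v_{2} + v_{4} = 0  so sig = [3:]
  • {3,5,7}:  v_{3} + v_{5} + v_{7} = 0  so sig = [3:]
  • {0,7,8}:  v_{0} + v_{7} + v_{8} = v_{9}  so sig = [3:1]
  • {3,4,7}:  v_{3} + v_{4} + v_{7} = v_{8}  so sig = [3:1]
  • {4,7,8}:  v_{4} + v_{7} + v_{8} = v_{1}  so sig = [3:1]
  • {0,2,8}:  v_{0} + v_{2} + v_{8} = v_{3} + v_{7}  so sig = [3:1,1]
  • {3,4,9}:  v_{3} + v_{4} + v_{9} = v_{0} + 2·v_{8}  so sig = [3:1,2]
  • {4,6,7}:  v_{4} + v_{6} + v_{7} = 2·v_{1}  so sig = [3:2]

Signatures (|P|; sorted positive RHS coefficients), sorted:
[[2:1], [2:1], [2:1,1], [2:1,1], [2:1,1,1], [2:1,1,1], [2:1,2], [2:1,2], [2:2], [2:3], [3:], [3:], [3:1], [3:1], [3:1], [3:1,1], [3:1,2], [3:2]]


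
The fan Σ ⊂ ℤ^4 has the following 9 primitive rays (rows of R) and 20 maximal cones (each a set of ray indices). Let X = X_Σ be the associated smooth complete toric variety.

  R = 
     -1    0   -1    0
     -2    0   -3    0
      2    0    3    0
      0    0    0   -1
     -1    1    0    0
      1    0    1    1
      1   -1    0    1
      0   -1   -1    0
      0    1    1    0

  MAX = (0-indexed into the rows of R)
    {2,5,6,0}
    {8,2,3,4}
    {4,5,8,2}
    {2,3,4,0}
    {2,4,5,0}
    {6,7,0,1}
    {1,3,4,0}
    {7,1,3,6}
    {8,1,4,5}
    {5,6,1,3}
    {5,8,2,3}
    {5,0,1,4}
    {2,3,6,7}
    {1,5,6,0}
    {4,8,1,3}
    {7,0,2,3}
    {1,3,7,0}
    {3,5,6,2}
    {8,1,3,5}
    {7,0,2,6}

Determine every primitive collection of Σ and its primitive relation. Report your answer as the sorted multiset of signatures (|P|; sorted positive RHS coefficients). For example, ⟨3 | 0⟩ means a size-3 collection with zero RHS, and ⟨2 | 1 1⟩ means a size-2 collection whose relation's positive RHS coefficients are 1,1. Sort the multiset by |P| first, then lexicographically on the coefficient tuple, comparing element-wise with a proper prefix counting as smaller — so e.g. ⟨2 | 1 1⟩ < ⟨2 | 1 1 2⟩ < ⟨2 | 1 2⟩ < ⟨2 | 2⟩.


Δ(Σ) — 9 vertices, 10 min non-faces:

  P = {1,2}:  v_{1} + v_{2} = 0  ⟹  sig = ⟨2 | 0⟩
  P = {7,8}:  v_{7} + v_{8} = 0  ⟹  sig = ⟨2 | 0⟩
  P = {0,8}:  v_{0} + v_{8} = v_{4}  ⟹  sig = ⟨2 | 1⟩
  P = {4,7}:  v_{4} + v_{7} = v_{0}  ⟹  sig = ⟨2 | 1⟩
  P = {5,7}:  v_{5} + v_{7} = v_{6}  ⟹  sig = ⟨2 | 1⟩
  P = {6,8}:  v_{6} + v_{8} = v_{5}  ⟹  sig = ⟨2 | 1⟩
  P = {4,6}:  v_{4} + v_{6} = v_{0} + v_{5}  ⟹  sig = ⟨2 | 1 1⟩
  P = {0,3,5}:  v_{0} + v_{3} + v_{5} = 0  ⟹  sig = ⟨3 | 0⟩
  P = {0,3,6}:  v_{0} + v_{3} + v_{6} = v_{7}  ⟹  sig = ⟨3 | 1⟩
  P = {3,4,5}:  v_{3} + v_{4} + v_{5} = v_{8}  ⟹  sig = ⟨3 | 1⟩

Sorted signature multiset PRS(X):
    |P|=2: 7 collections, coeffs (), (), (1), (1), (1), (1), (1,1)
    |P|=3: 3 collections, coeffs (), (1), (1)


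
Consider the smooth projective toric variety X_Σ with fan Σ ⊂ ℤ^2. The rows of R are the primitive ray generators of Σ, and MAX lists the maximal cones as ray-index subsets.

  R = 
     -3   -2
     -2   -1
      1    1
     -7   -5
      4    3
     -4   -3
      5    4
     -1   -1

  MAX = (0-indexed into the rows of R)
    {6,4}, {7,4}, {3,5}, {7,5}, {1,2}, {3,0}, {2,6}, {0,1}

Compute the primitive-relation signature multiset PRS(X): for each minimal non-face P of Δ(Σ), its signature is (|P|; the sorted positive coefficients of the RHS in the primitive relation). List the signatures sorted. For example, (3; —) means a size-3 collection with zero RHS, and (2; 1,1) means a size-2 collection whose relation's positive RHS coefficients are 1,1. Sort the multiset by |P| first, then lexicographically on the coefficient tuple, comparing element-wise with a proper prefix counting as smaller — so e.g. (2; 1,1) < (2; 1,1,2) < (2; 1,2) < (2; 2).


Minimal non-faces — 20 found among 8 rays, 8 max cones:

  P={2,7}:  v_{2} + v_{7} = 0  →  sig = (2; —)
  P={4,5}:  v_{4} + v_{5} = 0  →  sig = (2; —)
  P={0,2}:  v_{0} + v_{2} = v_{1}  →  sig = (2; 1)
  P={0,4}:  v_{0} + v_{4} = v_{2}  →  sig = (2; 1)
  P={0,5}:  v_{0} + v_{5} = v_{3}  →  sig = (2; 1)
  P={0,7}:  v_{0} + v_{7} = v_{5}  →  sig = (2; 1)
  P={1,7}:  v_{1} + v_{7} = v_{0}  →  sig = (2; 1)
  P={2,4}:  v_{2} + v_{4} = v_{6}  →  sig = (2; 1)
  P={2,5}:  v_{2} + v_{5} = v_{0}  →  sig = (2; 1)
  P={3,4}:  v_{3} + v_{4} = v_{0}  →  sig = (2; 1)
  P={3,6}:  v_{3} + v_{6} = v_{1}  →  sig = (2; 1)
  P={5,6}:  v_{5} + v_{6} = v_{2}  →  sig = (2; 1)
  P={6,7}:  v_{6} + v_{7} = v_{4}  →  sig = (2; 1)
  P={0,6}:  v_{0} + v_{6} = 2·v_{2}  →  sig = (2; 2)
  P={1,4}:  v_{1} + v_{4} = 2·v_{2}  →  sig = (2; 2)
  P={1,5}:  v_{1} + v_{5} = 2·v_{0}  →  sig = (2; 2)
  P={2,3}:  v_{2} + v_{3} = 2·v_{0}  →  sig = (2; 2)
  P={3,7}:  v_{3} + v_{7} = 2·v_{5}  →  sig = (2; 2)
  P={1,3}:  v_{1} + v_{3} = 3·v_{0}  →  sig = (2; 3)
  P={1,6}:  v_{1} + v_{6} = 3·v_{2}  →  sig = (2; 3)

Hence PRS(X_Σ) =
    (2; —)
    (2; —)
    (2; 1)
    (2; 1)
    (2; 1)
    (2; 1)
    (2; 1)
    (2; 1)
    (2; 1)
    (2; 1)
    (2; 1)
    (2; 1)
    (2; 1)
    (2; 2)
    (2; 2)
    (2; 2)
    (2; 2)
    (2; 2)
    (2; 3)
    (2; 3)
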